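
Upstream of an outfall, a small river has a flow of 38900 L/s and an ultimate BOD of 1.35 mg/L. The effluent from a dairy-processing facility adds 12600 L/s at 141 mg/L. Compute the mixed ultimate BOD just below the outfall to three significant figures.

35.5 mg/L

Flow-weighted mixing: C = (Q_r C_r + Q_w C_w)/(Q_r + Q_w)
= (38900×1.35 + 12600×141)/(38900 + 12600) = 1.829×10^6/51500 = 35.52 mg/L.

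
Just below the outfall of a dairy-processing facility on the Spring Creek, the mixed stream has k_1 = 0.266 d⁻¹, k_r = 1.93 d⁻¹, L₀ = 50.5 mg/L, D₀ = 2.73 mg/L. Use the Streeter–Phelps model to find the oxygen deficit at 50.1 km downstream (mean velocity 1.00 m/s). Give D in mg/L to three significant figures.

D ≈ 5.17 mg/L

Travel time t = x/v = 50.1 km / (1.00 m/s) = 50100 m / 1.00 m/s = 50100 s = 0.5799 d.
k_1 L₀/(k_r−k_1) = 0.266×50.5/(1.93−0.266) = 13.43/1.664 = 8.073 mg/L.
e^(−k_1 t) = e^(−0.266×0.5799) = 0.8571; e^(−k_r t) = e^(−1.93×0.5799) = 0.3266.
D = 8.073 × (0.8571 − 0.3266) + 2.73 × 0.3266 = 4.283 + 0.8915 = 5.174 mg/L.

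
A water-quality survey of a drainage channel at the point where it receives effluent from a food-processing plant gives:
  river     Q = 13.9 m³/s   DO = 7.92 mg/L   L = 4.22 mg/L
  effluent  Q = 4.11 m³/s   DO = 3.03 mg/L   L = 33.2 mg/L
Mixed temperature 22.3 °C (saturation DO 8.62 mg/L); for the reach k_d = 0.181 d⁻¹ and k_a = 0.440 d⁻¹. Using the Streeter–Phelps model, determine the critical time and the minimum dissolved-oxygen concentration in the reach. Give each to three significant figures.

Mixed DO = (13.9×7.92 + 4.11×3.03)/(13.9+4.11) = 122.5/18.01 = 6.804 mg/L.
Mixed L₀ = (13.9×4.22 + 4.11×33.2)/(18.01) = 195.1/18.01 = 10.83 mg/L.
Initial deficit D₀ = C_s − DO₀ = 8.62 − 6.804 = 1.816 mg/L.
t_c = (1/0.2590) ln[(0.440/0.181)(1 − 1.816×0.2590/(0.181×10.83))] = 3.861 × ln(1.848) = 2.371 d.
D_c = (0.181/0.440) × 10.83 × e^(−0.181×2.371) = 0.4114 × 10.83 × 0.6511 = 2.902 mg/L.
Minimum DO = 8.62 − 2.902 = 5.718 mg/L.

t_c ≈ 2.37 d; minimum DO ≈ 5.72 mg/L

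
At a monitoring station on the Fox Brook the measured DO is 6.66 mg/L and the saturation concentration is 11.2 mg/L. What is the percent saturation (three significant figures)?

% saturation = C/C_s × 100 = 6.66/11.2 × 100 = 59.5 %.

59.5 % saturation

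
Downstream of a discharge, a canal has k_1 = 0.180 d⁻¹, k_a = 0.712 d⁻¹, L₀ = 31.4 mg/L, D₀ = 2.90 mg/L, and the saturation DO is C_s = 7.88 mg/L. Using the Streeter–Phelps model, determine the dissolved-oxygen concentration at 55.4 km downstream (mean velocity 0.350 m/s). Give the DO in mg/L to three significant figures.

Travel time t = x/v = 55.4 km / (0.350 m/s) = 55400 m / 0.350 m/s = 158300 s = 1.832 d.
k_1 L₀/(k_a−k_1) = 0.180×31.4/(0.712−0.180) = 5.652/0.5320 = 10.62 mg/L.
e^(−k_1 t) = e^(−0.180×1.832) = 0.7191; e^(−k_a t) = e^(−0.712×1.832) = 0.2713.
D = 10.62 × (0.7191 − 0.2713) + 2.90 × 0.2713 = 4.757 + 0.7869 = 5.544 mg/L.
DO = C_s − D = 7.88 − 5.544 = 2.336 mg/L.

DO ≈ 2.34 mg/L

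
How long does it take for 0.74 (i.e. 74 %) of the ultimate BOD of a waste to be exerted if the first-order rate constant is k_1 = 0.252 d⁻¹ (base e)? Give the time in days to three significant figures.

y/L₀ = 1 − e^(−k_1 t) = 0.74 ⇒ e^(−k_1 t) = 0.260
t = −ln(0.260) / 0.252 = 1.347 / 0.252 = 5.346 d.

t ≈ 5.35 d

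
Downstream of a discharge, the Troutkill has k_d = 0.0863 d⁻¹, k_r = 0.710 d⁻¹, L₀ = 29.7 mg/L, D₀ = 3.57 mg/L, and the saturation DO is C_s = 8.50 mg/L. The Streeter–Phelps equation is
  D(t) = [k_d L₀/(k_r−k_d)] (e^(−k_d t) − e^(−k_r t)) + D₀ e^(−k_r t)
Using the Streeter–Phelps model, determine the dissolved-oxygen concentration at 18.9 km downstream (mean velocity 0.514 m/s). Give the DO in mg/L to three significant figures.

DO ≈ 4.94 mg/L

Travel time t = x/v = 18.9 km / (0.514 m/s) = 18900 m / 0.514 m/s = 36770 s = 0.4256 d.
k_d L₀/(k_r−k_d) = 0.0863×29.7/(0.710−0.0863) = 2.563/0.6237 = 4.110 mg/L.
e^(−k_d t) = e^(−0.0863×0.4256) = 0.9639; e^(−k_r t) = e^(−0.710×0.4256) = 0.7392.
D = 4.110 × (0.9639 − 0.7392) + 3.57 × 0.7392 = 0.9235 + 2.639 = 3.563 mg/L.
DO = C_s − D = 8.50 − 3.563 = 4.937 mg/L.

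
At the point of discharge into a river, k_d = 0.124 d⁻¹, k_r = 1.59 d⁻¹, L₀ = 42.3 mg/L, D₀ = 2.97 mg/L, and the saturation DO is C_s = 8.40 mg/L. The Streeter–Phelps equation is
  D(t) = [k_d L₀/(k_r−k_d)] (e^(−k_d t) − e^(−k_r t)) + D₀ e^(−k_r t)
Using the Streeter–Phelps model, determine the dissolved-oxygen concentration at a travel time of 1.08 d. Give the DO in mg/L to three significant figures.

k_d L₀/(k_r−k_d) = 0.124×42.3/(1.59−0.124) = 5.245/1.466 = 3.578 mg/L.
e^(−k_d t) = e^(−0.124×1.080) = 0.8747; e^(−k_r t) = e^(−1.59×1.080) = 0.1796.
D = 3.578 × (0.8747 − 0.1796) + 2.97 × 0.1796 = 2.487 + 0.5333 = 3.020 mg/L.
DO = C_s − D = 8.40 − 3.020 = 5.380 mg/L.

DO ≈ 5.38 mg/L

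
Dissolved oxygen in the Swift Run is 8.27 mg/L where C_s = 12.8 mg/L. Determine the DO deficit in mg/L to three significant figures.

D = C_s − C = 12.8 − 8.27 = 4.53 mg/L.

D ≈ 4.53 mg/L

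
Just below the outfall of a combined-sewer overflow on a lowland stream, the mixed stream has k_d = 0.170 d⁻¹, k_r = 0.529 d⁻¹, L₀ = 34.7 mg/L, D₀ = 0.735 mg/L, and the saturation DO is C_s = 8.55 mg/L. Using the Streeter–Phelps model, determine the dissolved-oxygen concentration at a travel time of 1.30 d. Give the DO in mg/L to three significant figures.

DO ≈ 3.27 mg/L

k_d L₀/(k_r−k_d) = 0.170×34.7/(0.529−0.170) = 5.899/0.3590 = 16.43 mg/L.
e^(−k_d t) = e^(−0.170×1.300) = 0.8017; e^(−k_r t) = e^(−0.529×1.300) = 0.5027.
D = 16.43 × (0.8017 − 0.5027) + 0.735 × 0.5027 = 4.913 + 0.3695 = 5.282 mg/L.
DO = C_s − D = 8.55 − 5.282 = 3.268 mg/L.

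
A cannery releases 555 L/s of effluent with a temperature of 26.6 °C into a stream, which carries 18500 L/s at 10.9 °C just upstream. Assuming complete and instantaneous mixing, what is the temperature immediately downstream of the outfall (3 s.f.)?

11.4 °C

Flow-weighted mixing: C = (Q_r C_r + Q_w C_w)/(Q_r + Q_w)
= (18500×10.9 + 555×26.6)/(18500 + 555) = 216400/19060 = 11.36 °C.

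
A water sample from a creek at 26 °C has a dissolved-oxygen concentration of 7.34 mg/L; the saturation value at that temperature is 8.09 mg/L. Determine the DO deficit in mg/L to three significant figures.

D ≈ 0.750 mg/L

D = C_s − C = 8.09 − 7.34 = 0.750 mg/L.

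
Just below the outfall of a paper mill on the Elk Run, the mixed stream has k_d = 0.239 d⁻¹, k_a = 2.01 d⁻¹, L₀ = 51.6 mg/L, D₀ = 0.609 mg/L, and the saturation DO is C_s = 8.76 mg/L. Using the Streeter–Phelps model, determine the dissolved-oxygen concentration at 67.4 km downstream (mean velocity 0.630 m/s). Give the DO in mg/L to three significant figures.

Travel time t = x/v = 67.4 km / (0.630 m/s) = 67400 m / 0.630 m/s = 107000 s = 1.238 d.
k_d L₀/(k_a−k_d) = 0.239×51.6/(2.01−0.239) = 12.33/1.771 = 6.964 mg/L.
e^(−k_d t) = e^(−0.239×1.238) = 0.7438; e^(−k_a t) = e^(−2.01×1.238) = 0.08300.
D = 6.964 × (0.7438 − 0.08300) + 0.609 × 0.08300 = 4.602 + 0.05055 = 4.652 mg/L.
DO = C_s − D = 8.76 − 4.652 = 4.108 mg/L.

DO ≈ 4.11 mg/L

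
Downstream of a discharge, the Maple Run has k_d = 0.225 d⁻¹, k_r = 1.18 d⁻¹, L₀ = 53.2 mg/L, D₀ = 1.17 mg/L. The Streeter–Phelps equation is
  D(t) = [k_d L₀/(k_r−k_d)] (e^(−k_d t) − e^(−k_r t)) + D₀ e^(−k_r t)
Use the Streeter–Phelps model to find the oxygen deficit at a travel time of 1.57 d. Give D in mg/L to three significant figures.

k_d L₀/(k_r−k_d) = 0.225×53.2/(1.18−0.225) = 11.97/0.9550 = 12.53 mg/L.
e^(−k_d t) = e^(−0.225×1.570) = 0.7024; e^(−k_r t) = e^(−1.18×1.570) = 0.1568.
D = 12.53 × (0.7024 − 0.1568) + 1.17 × 0.1568 = 6.838 + 0.1835 = 7.022 mg/L.

D ≈ 7.02 mg/L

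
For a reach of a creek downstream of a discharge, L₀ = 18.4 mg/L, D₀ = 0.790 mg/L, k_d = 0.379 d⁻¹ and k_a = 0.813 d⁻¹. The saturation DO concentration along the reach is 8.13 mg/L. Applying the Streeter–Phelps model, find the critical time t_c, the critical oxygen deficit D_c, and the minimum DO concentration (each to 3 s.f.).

t_c = [1/(k_a−k_d)] ln[(k_a/k_d)(1 − D₀(k_a−k_d)/(k_d L₀))]
= [1/(0.813−0.379)] ln[(0.813/0.379)(1 − 0.790×0.4340/(0.379×18.4))]
= (1/0.4340) ln[2.145 × 0.9508] = 2.304 × ln(2.040) = 2.304 × 0.7128 = 1.642 d.
D_c = (k_d/k_a) L₀ e^(−k_d t_c) = (0.379/0.813) × 18.4 × e^(−0.379×1.642) = 0.4662 × 18.4 × 0.5366 = 4.603 mg/L.
Minimum DO = C_s − D_c = 8.13 − 4.603 = 3.527 mg/L.

t_c ≈ 1.64 d; D_c ≈ 4.60 mg/L; min DO ≈ 3.53 mg/L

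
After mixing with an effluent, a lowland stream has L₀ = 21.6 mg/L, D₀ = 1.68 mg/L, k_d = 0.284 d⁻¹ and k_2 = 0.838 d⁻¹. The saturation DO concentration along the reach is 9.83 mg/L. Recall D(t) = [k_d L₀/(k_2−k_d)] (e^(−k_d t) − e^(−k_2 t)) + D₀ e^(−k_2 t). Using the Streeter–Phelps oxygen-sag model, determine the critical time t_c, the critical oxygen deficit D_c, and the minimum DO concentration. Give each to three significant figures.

t_c ≈ 1.66 d; D_c ≈ 4.57 mg/L; min DO ≈ 5.26 mg/L

At the critical point dD/dt = 0, so k_d L₀ e^(−k_d t) = k_2 D. Substituting D(t) from the Streeter–Phelps equation and solving for t gives
t_c = ln[(k_2/k_d)(1 − D₀(k_2−k_d)/(k_d L₀))] / (k_2−k_d).
Here k_2−k_d = 0.5540 d⁻¹ and 1 − D₀(k_2−k_d)/(k_d L₀) = 1 − 1.68×0.5540/(0.284×21.6) = 0.8483, so
t_c = ln(2.951 × 0.8483) / 0.5540 = 0.9175 / 0.5540 = 1.656 d.
L(t_c) = L₀ e^(−k_d t_c) = 21.6 × 0.6248 = 13.50 mg/L, and at the critical point k_2 D_c = k_d L, so D_c = (0.284/0.838) × 13.50 = 4.574 mg/L.
Minimum DO = C_s − D_c = 9.83 − 4.574 = 5.256 mg/L.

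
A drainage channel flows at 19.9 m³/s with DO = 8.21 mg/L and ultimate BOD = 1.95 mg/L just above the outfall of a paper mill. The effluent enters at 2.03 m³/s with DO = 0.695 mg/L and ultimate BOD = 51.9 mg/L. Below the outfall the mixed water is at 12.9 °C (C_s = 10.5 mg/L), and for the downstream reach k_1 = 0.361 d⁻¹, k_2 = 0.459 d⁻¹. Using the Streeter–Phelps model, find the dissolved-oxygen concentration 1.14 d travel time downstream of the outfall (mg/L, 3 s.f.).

Mixed DO = (19.9×8.21 + 2.03×0.695)/(19.9+2.03) = 164.8/21.93 = 7.514 mg/L.
Mixed L₀ = (19.9×1.95 + 2.03×51.9)/(21.93) = 144.2/21.93 = 6.574 mg/L.
Initial deficit D₀ = C_s − DO₀ = 10.5 − 7.514 = 2.986 mg/L.
D(1.14) = [0.361×6.574/(0.459−0.361)](e^(−0.361×1.14) − e^(−0.459×1.14)) + 2.986 e^(−0.459×1.14)
= 24.22 × (0.6626 − 0.5926) + 2.986 × 0.5926 = 3.465 mg/L.
DO = 10.5 − 3.465 = 7.035 mg/L.

DO ≈ 7.03 mg/L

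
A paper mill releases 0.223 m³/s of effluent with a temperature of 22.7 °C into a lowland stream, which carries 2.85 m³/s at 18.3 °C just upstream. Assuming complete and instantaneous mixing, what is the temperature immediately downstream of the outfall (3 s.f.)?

Flow-weighted mixing: C = (Q_r C_r + Q_w C_w)/(Q_r + Q_w)
= (2.85×18.3 + 0.223×22.7)/(2.85 + 0.223) = 57.22/3.073 = 18.62 °C.

18.6 °C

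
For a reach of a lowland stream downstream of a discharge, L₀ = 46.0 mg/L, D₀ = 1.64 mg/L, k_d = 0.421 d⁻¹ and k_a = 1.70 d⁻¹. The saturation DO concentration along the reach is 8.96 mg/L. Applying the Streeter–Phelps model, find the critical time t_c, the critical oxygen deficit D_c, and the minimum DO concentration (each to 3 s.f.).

t_c = [1/(k_a−k_d)] ln[(k_a/k_d)(1 − D₀(k_a−k_d)/(k_d L₀))]
= [1/(1.70−0.421)] ln[(1.70/0.421)(1 − 1.64×1.279/(0.421×46.0))]
= (1/1.279) ln[4.038 × 0.8917] = 0.7819 × ln(3.601) = 0.7819 × 1.281 = 1.002 d.
L(t_c) = L₀ e^(−k_d t_c) = 46.0 × 0.6559 = 30.17 mg/L, and at the critical point k_a D_c = k_d L, so D_c = (0.421/1.70) × 30.17 = 7.472 mg/L.
Minimum DO = C_s − D_c = 8.96 − 7.472 = 1.488 mg/L.

t_c ≈ 1.00 d; D_c ≈ 7.47 mg/L; min DO ≈ 1.49 mg/L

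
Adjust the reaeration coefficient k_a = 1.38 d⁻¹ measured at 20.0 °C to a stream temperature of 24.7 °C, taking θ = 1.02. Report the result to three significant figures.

k_a ≈ 1.51 d⁻¹

k_a(T₂) = k_a(T₁) · θ^(T₂−T₁) = 1.38 × 1.02^(24.7−20.0)
= 1.38 × 1.02^4.70 = 1.38 × 1.098 = 1.515 d⁻¹.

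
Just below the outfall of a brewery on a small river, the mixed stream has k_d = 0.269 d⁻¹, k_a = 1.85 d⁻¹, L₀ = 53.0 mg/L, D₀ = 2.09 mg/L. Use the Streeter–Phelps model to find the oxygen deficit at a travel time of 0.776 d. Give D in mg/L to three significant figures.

k_d L₀/(k_a−k_d) = 0.269×53.0/(1.85−0.269) = 14.26/1.581 = 9.018 mg/L.
e^(−k_d t) = e^(−0.269×0.7760) = 0.8116; e^(−k_a t) = e^(−1.85×0.7760) = 0.2380.
D = 9.018 × (0.8116 − 0.2380) + 2.09 × 0.2380 = 5.173 + 0.4974 = 5.670 mg/L.

D ≈ 5.67 mg/L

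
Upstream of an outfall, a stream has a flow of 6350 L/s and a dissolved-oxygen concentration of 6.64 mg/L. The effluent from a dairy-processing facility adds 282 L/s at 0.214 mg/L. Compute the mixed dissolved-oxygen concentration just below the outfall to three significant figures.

6.37 mg/L

Flow-weighted mixing: C = (Q_r C_r + Q_w C_w)/(Q_r + Q_w)
= (6350×6.64 + 282×0.214)/(6350 + 282) = 42220/6632 = 6.367 mg/L.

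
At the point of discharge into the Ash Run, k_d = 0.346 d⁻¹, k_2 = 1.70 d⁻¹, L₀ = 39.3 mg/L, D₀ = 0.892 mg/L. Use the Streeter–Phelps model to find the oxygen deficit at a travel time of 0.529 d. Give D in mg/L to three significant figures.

D ≈ 4.64 mg/L

k_d L₀/(k_2−k_d) = 0.346×39.3/(1.70−0.346) = 13.60/1.354 = 10.04 mg/L.
e^(−k_d t) = e^(−0.346×0.5290) = 0.8327; e^(−k_2 t) = e^(−1.70×0.5290) = 0.4069.
D = 10.04 × (0.8327 − 0.4069) + 0.892 × 0.4069 = 4.277 + 0.3629 = 4.640 mg/L.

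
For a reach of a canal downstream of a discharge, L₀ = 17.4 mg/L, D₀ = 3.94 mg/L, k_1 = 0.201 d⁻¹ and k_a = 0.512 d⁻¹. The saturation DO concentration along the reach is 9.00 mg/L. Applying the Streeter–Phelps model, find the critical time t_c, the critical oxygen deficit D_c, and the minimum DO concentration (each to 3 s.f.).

t_c = [1/(k_a−k_1)] ln[(k_a/k_1)(1 − D₀(k_a−k_1)/(k_1 L₀))]
= [1/(0.512−0.201)] ln[(0.512/0.201)(1 − 3.94×0.3110/(0.201×17.4))]
= (1/0.3110) ln[2.547 × 0.6496] = 3.215 × ln(1.655) = 3.215 × 0.5037 = 1.620 d.
L(t_c) = L₀ e^(−k_1 t_c) = 17.4 × 0.7221 = 12.57 mg/L, and at the critical point k_a D_c = k_1 L, so D_c = (0.201/0.512) × 12.57 = 4.933 mg/L.
Minimum DO = C_s − D_c = 9.00 − 4.933 = 4.067 mg/L.

t_c ≈ 1.62 d; D_c ≈ 4.93 mg/L; min DO ≈ 4.07 mg/L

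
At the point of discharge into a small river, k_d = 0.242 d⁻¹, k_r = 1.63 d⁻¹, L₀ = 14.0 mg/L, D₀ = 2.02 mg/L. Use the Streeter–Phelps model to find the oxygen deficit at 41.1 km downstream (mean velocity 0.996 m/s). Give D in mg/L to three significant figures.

Travel time t = x/v = 41.1 km / (0.996 m/s) = 41100 m / 0.996 m/s = 41270 s = 0.4776 d.
k_d L₀/(k_r−k_d) = 0.242×14.0/(1.63−0.242) = 3.388/1.388 = 2.441 mg/L.
e^(−k_d t) = e^(−0.242×0.4776) = 0.8908; e^(−k_r t) = e^(−1.63×0.4776) = 0.4591.
D = 2.441 × (0.8908 − 0.4591) + 2.02 × 0.4591 = 1.054 + 0.9274 = 1.981 mg/L.

D ≈ 1.98 mg/L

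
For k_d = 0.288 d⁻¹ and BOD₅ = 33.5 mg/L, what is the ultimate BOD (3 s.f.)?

L₀ ≈ 43.9 mg/L

BOD₅ = L₀(1 − e^(−5k_d)) ⇒ L₀ = BOD₅ / (1 − e^(−5×0.288))
= 33.5 / (1 − 0.2369) = 33.5 / 0.7631 = 43.90 mg/L.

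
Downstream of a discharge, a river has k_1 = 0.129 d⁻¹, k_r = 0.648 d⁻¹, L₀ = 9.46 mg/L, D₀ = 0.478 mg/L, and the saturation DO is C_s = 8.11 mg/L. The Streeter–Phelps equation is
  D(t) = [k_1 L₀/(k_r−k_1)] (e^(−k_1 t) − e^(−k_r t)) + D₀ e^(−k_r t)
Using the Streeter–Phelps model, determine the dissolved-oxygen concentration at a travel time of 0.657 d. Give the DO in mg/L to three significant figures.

k_1 L₀/(k_r−k_1) = 0.129×9.46/(0.648−0.129) = 1.220/0.5190 = 2.351 mg/L.
e^(−k_1 t) = e^(−0.129×0.6570) = 0.9187; e^(−k_r t) = e^(−0.648×0.6570) = 0.6533.
D = 2.351 × (0.9187 − 0.6533) + 0.478 × 0.6533 = 0.6242 + 0.3123 = 0.9364 mg/L.
DO = C_s − D = 8.11 − 0.9364 = 7.174 mg/L.

DO ≈ 7.17 mg/L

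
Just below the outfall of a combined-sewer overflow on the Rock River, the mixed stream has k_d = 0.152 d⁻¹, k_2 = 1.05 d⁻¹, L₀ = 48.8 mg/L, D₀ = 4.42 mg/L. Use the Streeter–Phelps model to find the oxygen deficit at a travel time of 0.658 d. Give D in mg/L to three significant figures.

D ≈ 5.55 mg/L

k_d L₀/(k_2−k_d) = 0.152×48.8/(1.05−0.152) = 7.418/0.8980 = 8.260 mg/L.
e^(−k_d t) = e^(−0.152×0.6580) = 0.9048; e^(−k_2 t) = e^(−1.05×0.6580) = 0.5011.
D = 8.260 × (0.9048 − 0.5011) + 4.42 × 0.5011 = 3.335 + 2.215 = 5.550 mg/L.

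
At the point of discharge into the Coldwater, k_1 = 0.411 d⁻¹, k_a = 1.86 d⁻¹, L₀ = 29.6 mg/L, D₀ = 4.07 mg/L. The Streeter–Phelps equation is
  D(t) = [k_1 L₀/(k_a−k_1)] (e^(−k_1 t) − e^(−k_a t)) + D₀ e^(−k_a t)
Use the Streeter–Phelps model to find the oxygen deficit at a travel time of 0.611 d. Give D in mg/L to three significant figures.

k_1 L₀/(k_a−k_1) = 0.411×29.6/(1.86−0.411) = 12.17/1.449 = 8.396 mg/L.
e^(−k_1 t) = e^(−0.411×0.6110) = 0.7779; e^(−k_a t) = e^(−1.86×0.6110) = 0.3210.
D = 8.396 × (0.7779 − 0.3210) + 4.07 × 0.3210 = 3.837 + 1.306 = 5.143 mg/L.

D ≈ 5.14 mg/L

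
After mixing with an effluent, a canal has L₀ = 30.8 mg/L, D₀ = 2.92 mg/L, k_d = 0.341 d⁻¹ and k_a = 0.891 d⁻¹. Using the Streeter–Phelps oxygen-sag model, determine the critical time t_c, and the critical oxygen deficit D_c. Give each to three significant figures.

t_c = [1/(k_a−k_d)] ln[(k_a/k_d)(1 − D₀(k_a−k_d)/(k_d L₀))]
= [1/(0.891−0.341)] ln[(0.891/0.341)(1 − 2.92×0.5500/(0.341×30.8))]
= (1/0.5500) ln[2.613 × 0.8471] = 1.818 × ln(2.213) = 1.818 × 0.7945 = 1.445 d.
L(t_c) = L₀ e^(−k_d t_c) = 30.8 × 0.6110 = 18.82 mg/L, and at the critical point k_a D_c = k_d L, so D_c = (0.341/0.891) × 18.82 = 7.203 mg/L.

t_c ≈ 1.44 d; D_c ≈ 7.20 mg/L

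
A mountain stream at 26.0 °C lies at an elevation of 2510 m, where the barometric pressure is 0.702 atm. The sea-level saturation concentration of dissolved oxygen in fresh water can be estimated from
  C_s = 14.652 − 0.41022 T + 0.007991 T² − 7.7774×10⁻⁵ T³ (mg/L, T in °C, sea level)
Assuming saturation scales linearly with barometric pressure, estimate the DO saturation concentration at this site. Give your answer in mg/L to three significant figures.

C_s ≈ 5.63 mg/L

At sea level: C_s = 14.652 − 0.41022×26.0 + 0.007991×26.0² − 7.7774×10⁻⁵×26.0³ = 8.021 mg/L.
Pressure correction: C_s' = 8.021 × 0.702 = 5.631 mg/L.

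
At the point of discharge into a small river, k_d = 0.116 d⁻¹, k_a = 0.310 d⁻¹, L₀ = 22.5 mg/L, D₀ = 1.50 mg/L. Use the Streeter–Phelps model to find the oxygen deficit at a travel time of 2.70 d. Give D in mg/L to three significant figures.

D ≈ 4.66 mg/L

k_d L₀/(k_a−k_d) = 0.116×22.5/(0.310−0.116) = 2.610/0.1940 = 13.45 mg/L.
e^(−k_d t) = e^(−0.116×2.700) = 0.7311; e^(−k_a t) = e^(−0.310×2.700) = 0.4330.
D = 13.45 × (0.7311 − 0.4330) + 1.50 × 0.4330 = 4.010 + 0.6495 = 4.660 mg/L.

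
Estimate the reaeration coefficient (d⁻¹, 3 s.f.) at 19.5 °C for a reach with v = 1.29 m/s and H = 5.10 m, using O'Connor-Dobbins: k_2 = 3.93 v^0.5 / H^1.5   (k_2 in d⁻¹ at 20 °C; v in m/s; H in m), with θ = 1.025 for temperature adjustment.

k_2 ≈ 0.383 d⁻¹

k_2(20) = 3.93 × 1.29^0.5 / 5.10^1.5 = 3.93 × 1.136 / 11.52 = 0.3876 d⁻¹.
k_2(19.5) = 0.3876 × 1.025^(19.5−20) = 0.3876 × 0.9877 = 0.3828 d⁻¹.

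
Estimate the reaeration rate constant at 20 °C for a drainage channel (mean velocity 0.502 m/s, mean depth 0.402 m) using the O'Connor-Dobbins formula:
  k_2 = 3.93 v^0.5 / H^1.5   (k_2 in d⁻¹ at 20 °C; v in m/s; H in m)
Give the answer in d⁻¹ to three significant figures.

k_2 = 3.93 × 0.502^0.5 / 0.402^1.5 = 3.93 × 0.7085 / 0.2549 = 10.92 d⁻¹.

k_2 ≈ 10.9 d⁻¹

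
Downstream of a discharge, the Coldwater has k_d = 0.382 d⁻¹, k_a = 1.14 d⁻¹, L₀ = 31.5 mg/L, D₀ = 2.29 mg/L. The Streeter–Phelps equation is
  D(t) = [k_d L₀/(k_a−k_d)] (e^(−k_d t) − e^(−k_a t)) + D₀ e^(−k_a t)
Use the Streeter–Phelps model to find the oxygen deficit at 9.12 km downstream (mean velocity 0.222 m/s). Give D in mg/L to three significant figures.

Travel time t = x/v = 9.12 km / (0.222 m/s) = 9120 m / 0.222 m/s = 41080 s = 0.4755 d.
k_d L₀/(k_a−k_d) = 0.382×31.5/(1.14−0.382) = 12.03/0.7580 = 15.87 mg/L.
e^(−k_d t) = e^(−0.382×0.4755) = 0.8339; e^(−k_a t) = e^(−1.14×0.4755) = 0.5816.
D = 15.87 × (0.8339 − 0.5816) + 2.29 × 0.5816 = 4.006 + 1.332 = 5.338 mg/L.

D ≈ 5.34 mg/L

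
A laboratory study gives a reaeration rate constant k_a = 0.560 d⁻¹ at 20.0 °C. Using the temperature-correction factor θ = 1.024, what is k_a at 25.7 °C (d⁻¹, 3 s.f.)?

k_a ≈ 0.641 d⁻¹

k_a(T₂) = k_a(T₁) · θ^(T₂−T₁) = 0.560 × 1.024^(25.7−20.0)
= 0.560 × 1.024^5.70 = 0.560 × 1.145 = 0.6411 d⁻¹.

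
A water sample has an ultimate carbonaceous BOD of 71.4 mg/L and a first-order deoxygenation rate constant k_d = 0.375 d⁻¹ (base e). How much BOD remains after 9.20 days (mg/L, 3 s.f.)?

L ≈ 2.27 mg/L

L_t = L₀ e^(−k_d t) = 71.4 × e^(−0.375×9.20) = 71.4 × 0.03175 = 2.267 mg/L.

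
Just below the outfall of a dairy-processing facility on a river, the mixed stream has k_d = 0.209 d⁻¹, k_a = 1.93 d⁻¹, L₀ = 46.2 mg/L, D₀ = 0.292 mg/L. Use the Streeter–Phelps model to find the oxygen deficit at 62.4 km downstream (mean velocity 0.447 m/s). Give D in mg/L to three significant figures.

Travel time t = x/v = 62.4 km / (0.447 m/s) = 62400 m / 0.447 m/s = 139600 s = 1.616 d.
k_d L₀/(k_a−k_d) = 0.209×46.2/(1.93−0.209) = 9.656/1.721 = 5.611 mg/L.
e^(−k_d t) = e^(−0.209×1.616) = 0.7134; e^(−k_a t) = e^(−1.93×1.616) = 0.04423.
D = 5.611 × (0.7134 − 0.04423) + 0.292 × 0.04423 = 3.755 + 0.01292 = 3.767 mg/L.

D ≈ 3.77 mg/L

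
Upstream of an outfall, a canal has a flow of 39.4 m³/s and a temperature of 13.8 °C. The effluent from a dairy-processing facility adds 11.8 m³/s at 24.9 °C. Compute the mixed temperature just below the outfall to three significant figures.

16.4 °C

Flow-weighted mixing: C = (Q_r C_r + Q_w C_w)/(Q_r + Q_w)
= (39.4×13.8 + 11.8×24.9)/(39.4 + 11.8) = 837.5/51.20 = 16.36 °C.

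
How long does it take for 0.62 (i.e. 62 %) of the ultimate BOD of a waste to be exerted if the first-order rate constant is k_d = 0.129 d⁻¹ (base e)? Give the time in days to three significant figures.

y/L₀ = 1 − e^(−k_d t) = 0.62 ⇒ e^(−k_d t) = 0.380
t = −ln(0.380) / 0.129 = 0.9676 / 0.129 = 7.501 d.

t ≈ 7.50 d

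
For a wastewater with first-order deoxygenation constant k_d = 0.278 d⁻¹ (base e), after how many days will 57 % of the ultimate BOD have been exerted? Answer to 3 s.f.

t ≈ 3.04 d

y/L₀ = 1 − e^(−k_d t) = 0.57 ⇒ e^(−k_d t) = 0.430
t = −ln(0.430) / 0.278 = 0.8440 / 0.278 = 3.036 d.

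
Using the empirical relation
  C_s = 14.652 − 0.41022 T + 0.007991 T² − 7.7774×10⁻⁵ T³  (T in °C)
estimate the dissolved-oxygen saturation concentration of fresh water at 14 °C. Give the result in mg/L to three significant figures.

C_s ≈ 10.3 mg/L

C_s = 14.652 − 0.41022×14 + 0.007991×14² − 7.7774×10⁻⁵×14³ = 10.26 mg/L.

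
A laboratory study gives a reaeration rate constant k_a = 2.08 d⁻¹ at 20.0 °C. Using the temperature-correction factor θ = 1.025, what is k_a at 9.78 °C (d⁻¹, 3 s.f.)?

k_a ≈ 1.62 d⁻¹

k_a(T₂) = k_a(T₁) · θ^(T₂−T₁) = 2.08 × 1.025^(9.78−20.0)
= 2.08 × 1.025^-10.2 = 2.08 × 0.7770 = 1.616 d⁻¹.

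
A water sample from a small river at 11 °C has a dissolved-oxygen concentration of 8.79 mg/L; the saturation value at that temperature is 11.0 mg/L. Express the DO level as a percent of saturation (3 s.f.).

% saturation = C/C_s × 100 = 8.79/11.0 × 100 = 79.9 %.

79.9 % saturation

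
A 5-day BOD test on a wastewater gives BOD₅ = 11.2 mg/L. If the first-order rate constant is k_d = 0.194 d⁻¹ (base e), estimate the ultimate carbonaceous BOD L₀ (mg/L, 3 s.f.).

BOD₅ = L₀(1 − e^(−5k_d)) ⇒ L₀ = BOD₅ / (1 − e^(−5×0.194))
= 11.2 / (1 − 0.3791) = 11.2 / 0.6209 = 18.04 mg/L.

L₀ ≈ 18.0 mg/L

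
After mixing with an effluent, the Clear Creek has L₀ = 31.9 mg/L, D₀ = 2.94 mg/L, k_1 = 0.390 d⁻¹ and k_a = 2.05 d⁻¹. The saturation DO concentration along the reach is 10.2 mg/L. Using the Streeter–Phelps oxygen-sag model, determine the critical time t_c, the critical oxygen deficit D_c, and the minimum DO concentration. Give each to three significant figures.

t_c ≈ 0.700 d; D_c ≈ 4.62 mg/L; min DO ≈ 5.58 mg/L

At the critical point dD/dt = 0, so k_1 L₀ e^(−k_1 t) = k_a D. Substituting D(t) from the Streeter–Phelps equation and solving for t gives
t_c = ln[(k_a/k_1)(1 − D₀(k_a−k_1)/(k_1 L₀))] / (k_a−k_1).
Here k_a−k_1 = 1.660 d⁻¹ and 1 − D₀(k_a−k_1)/(k_1 L₀) = 1 − 2.94×1.660/(0.390×31.9) = 0.6077, so
t_c = ln(5.256 × 0.6077) / 1.660 = 1.161 / 1.660 = 0.6996 d.
L(t_c) = L₀ e^(−k_1 t_c) = 31.9 × 0.7612 = 24.28 mg/L, and at the critical point k_a D_c = k_1 L, so D_c = (0.390/2.05) × 24.28 = 4.620 mg/L.
Minimum DO = C_s − D_c = 10.2 − 4.620 = 5.580 mg/L.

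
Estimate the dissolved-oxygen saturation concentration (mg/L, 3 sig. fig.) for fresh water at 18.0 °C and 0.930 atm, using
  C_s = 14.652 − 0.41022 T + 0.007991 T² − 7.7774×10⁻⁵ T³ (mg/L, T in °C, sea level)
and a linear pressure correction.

At sea level: C_s = 14.652 − 0.41022×18.0 + 0.007991×18.0² − 7.7774×10⁻⁵×18.0³ = 9.404 mg/L.
Pressure correction: C_s' = 9.404 × 0.930 = 8.745 mg/L.

C_s ≈ 8.75 mg/L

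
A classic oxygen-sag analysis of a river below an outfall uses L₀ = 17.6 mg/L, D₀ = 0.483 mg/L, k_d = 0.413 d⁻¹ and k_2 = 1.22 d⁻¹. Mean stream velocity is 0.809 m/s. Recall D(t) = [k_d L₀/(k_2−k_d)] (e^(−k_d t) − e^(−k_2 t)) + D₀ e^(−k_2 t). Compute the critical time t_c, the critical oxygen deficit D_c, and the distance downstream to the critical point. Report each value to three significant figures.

t_c ≈ 1.27 d; D_c ≈ 3.52 mg/L; x_c ≈ 89.0 km

At the critical point dD/dt = 0, so k_d L₀ e^(−k_d t) = k_2 D. Substituting D(t) from the Streeter–Phelps equation and solving for t gives
t_c = ln[(k_2/k_d)(1 − D₀(k_2−k_d)/(k_d L₀))] / (k_2−k_d).
Here k_2−k_d = 0.8070 d⁻¹ and 1 − D₀(k_2−k_d)/(k_d L₀) = 1 − 0.483×0.8070/(0.413×17.6) = 0.9464, so
t_c = ln(2.954 × 0.9464) / 0.8070 = 1.028 / 0.8070 = 1.274 d.
L(t_c) = L₀ e^(−k_d t_c) = 17.6 × 0.5909 = 10.40 mg/L, and at the critical point k_2 D_c = k_d L, so D_c = (0.413/1.22) × 10.40 = 3.521 mg/L.
x_c = v t_c = 0.809 m/s × 1.274 d × 86400 s/d = 89040 m ≈ 89.0 km.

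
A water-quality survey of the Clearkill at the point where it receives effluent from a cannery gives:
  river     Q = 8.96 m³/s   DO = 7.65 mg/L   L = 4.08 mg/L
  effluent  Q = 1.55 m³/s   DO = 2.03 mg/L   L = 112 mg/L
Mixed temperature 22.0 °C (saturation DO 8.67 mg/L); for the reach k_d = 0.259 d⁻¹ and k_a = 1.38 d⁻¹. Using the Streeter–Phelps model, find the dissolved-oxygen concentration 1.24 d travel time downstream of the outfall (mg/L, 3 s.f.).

Mixed DO = (8.96×7.65 + 1.55×2.03)/(8.96+1.55) = 71.69/10.51 = 6.821 mg/L.
Mixed L₀ = (8.96×4.08 + 1.55×112)/(10.51) = 210.2/10.51 = 20.00 mg/L.
Initial deficit D₀ = C_s − DO₀ = 8.67 − 6.821 = 1.849 mg/L.
D(1.24) = [0.259×20.00/(1.38−0.259)](e^(−0.259×1.24) − e^(−1.38×1.24)) + 1.849 e^(−1.38×1.24)
= 4.620 × (0.7253 − 0.1806) + 1.849 × 0.1806 = 2.850 mg/L.
DO = 8.67 − 2.850 = 5.820 mg/L.

DO ≈ 5.82 mg/L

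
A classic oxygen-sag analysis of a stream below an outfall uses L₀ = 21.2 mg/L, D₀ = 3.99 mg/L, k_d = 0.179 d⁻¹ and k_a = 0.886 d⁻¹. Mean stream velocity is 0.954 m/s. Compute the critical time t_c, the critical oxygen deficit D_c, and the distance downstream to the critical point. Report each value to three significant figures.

t_c ≈ 0.338 d; D_c ≈ 4.03 mg/L; x_c ≈ 27.9 km

With k_a/k_d = 4.950 and 1 − D₀(k_a−k_d)/(k_d L₀) = 0.2566,
t_c = ln(4.950 × 0.2566) / (0.886 − 0.179) = ln(1.270) / 0.7070 = 0.2392/0.7070 = 0.3384 d.
L(t_c) = L₀ e^(−k_d t_c) = 21.2 × 0.9412 = 19.95 mg/L, and at the critical point k_a D_c = k_d L, so D_c = (0.179/0.886) × 19.95 = 4.031 mg/L.
x_c = v t_c = 0.954 m/s × 0.3384 d × 86400 s/d = 27890 m ≈ 27.9 km.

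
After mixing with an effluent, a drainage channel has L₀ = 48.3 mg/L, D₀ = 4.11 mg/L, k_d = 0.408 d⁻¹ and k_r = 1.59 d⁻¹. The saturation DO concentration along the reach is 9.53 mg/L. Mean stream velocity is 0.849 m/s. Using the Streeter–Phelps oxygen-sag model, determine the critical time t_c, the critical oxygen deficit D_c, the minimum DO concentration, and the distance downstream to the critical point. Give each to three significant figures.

With k_r/k_d = 3.897 and 1 − D₀(k_r−k_d)/(k_d L₀) = 0.7535,
t_c = ln(3.897 × 0.7535) / (1.59 − 0.408) = ln(2.936) / 1.182 = 1.077/1.182 = 0.9113 d.
D_c = (k_d/k_r) L₀ e^(−k_d t_c) = (0.408/1.59) × 48.3 × e^(−0.408×0.9113) = 0.2566 × 48.3 × 0.6895 = 8.545 mg/L.
Minimum DO = C_s − D_c = 9.53 − 8.545 = 0.9846 mg/L.
x_c = v t_c = 0.849 m/s × 0.9113 d × 86400 s/d = 66850 m ≈ 66.8 km.

t_c ≈ 0.911 d; D_c ≈ 8.55 mg/L; min DO ≈ 0.985 mg/L; x_c ≈ 66.8 km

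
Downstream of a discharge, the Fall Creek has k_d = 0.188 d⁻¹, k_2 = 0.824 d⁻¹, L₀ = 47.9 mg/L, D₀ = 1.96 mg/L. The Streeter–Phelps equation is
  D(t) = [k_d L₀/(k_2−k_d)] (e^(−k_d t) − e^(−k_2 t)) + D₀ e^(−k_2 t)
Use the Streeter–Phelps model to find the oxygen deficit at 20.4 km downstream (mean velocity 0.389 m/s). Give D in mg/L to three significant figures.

Travel time t = x/v = 20.4 km / (0.389 m/s) = 20400 m / 0.389 m/s = 52440 s = 0.6070 d.
k_d L₀/(k_2−k_d) = 0.188×47.9/(0.824−0.188) = 9.005/0.6360 = 14.16 mg/L.
e^(−k_d t) = e^(−0.188×0.6070) = 0.8922; e^(−k_2 t) = e^(−0.824×0.6070) = 0.6064.
D = 14.16 × (0.8922 − 0.6064) + 1.96 × 0.6064 = 4.045 + 1.189 = 5.234 mg/L.

D ≈ 5.23 mg/L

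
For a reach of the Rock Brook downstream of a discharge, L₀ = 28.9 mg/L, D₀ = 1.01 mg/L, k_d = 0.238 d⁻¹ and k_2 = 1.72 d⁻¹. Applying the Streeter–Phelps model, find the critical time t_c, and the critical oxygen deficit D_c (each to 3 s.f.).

t_c ≈ 1.17 d; D_c ≈ 3.03 mg/L

With k_2/k_d = 7.227 and 1 − D₀(k_2−k_d)/(k_d L₀) = 0.7824,
t_c = ln(7.227 × 0.7824) / (1.72 − 0.238) = ln(5.654) / 1.482 = 1.732/1.482 = 1.169 d.
D_c = (k_d/k_2) L₀ e^(−k_d t_c) = (0.238/1.72) × 28.9 × e^(−0.238×1.169) = 0.1384 × 28.9 × 0.7571 = 3.028 mg/L.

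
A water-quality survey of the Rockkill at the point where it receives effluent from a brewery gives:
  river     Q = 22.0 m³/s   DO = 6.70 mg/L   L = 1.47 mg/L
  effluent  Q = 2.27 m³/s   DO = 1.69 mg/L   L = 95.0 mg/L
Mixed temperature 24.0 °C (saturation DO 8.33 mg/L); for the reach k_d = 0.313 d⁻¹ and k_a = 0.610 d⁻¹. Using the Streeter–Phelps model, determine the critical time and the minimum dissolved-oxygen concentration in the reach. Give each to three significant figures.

Mixed DO = (22.0×6.70 + 2.27×1.69)/(22.0+2.27) = 151.2/24.27 = 6.231 mg/L.
Mixed L₀ = (22.0×1.47 + 2.27×95.0)/(24.27) = 248.0/24.27 = 10.22 mg/L.
Initial deficit D₀ = C_s − DO₀ = 8.33 − 6.231 = 2.099 mg/L.
t_c = (1/0.2970) ln[(0.610/0.313)(1 − 2.099×0.2970/(0.313×10.22))] = 3.367 × ln(1.569) = 1.517 d.
D_c = (0.313/0.610) × 10.22 × e^(−0.313×1.517) = 0.5131 × 10.22 × 0.6220 = 3.261 mg/L.
Minimum DO = 8.33 − 3.261 = 5.069 mg/L.

t_c ≈ 1.52 d; minimum DO ≈ 5.07 mg/L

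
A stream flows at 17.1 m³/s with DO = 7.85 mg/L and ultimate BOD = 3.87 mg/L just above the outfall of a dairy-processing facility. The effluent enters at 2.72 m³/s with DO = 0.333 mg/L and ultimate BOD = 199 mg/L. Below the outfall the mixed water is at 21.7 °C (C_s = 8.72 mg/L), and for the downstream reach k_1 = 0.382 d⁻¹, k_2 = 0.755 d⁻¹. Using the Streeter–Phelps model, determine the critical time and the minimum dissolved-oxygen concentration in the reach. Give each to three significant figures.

t_c ≈ 1.66 d; minimum DO ≈ 0.492 mg/L

Mixed DO = (17.1×7.85 + 2.72×0.333)/(17.1+2.72) = 135.1/19.82 = 6.818 mg/L.
Mixed L₀ = (17.1×3.87 + 2.72×199)/(19.82) = 607.5/19.82 = 30.65 mg/L.
Initial deficit D₀ = C_s − DO₀ = 8.72 − 6.818 = 1.902 mg/L.
t_c = (1/0.3730) ln[(0.755/0.382)(1 − 1.902×0.3730/(0.382×30.65))] = 2.681 × ln(1.857) = 1.659 d.
D_c = (0.382/0.755) × 30.65 × e^(−0.382×1.659) = 0.5060 × 30.65 × 0.5306 = 8.228 mg/L.
Minimum DO = 8.72 − 8.228 = 0.4919 mg/L.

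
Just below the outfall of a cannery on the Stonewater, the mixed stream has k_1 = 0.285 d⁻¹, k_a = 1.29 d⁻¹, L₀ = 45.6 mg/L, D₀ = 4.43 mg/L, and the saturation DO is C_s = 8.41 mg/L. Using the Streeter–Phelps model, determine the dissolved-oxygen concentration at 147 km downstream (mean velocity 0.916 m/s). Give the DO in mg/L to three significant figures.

Travel time t = x/v = 147 km / (0.916 m/s) = 147000 m / 0.916 m/s = 160500 s = 1.857 d.
k_1 L₀/(k_a−k_1) = 0.285×45.6/(1.29−0.285) = 13.00/1.005 = 12.93 mg/L.
e^(−k_1 t) = e^(−0.285×1.857) = 0.5890; e^(−k_a t) = e^(−1.29×1.857) = 0.09108.
D = 12.93 × (0.5890 − 0.09108) + 4.43 × 0.09108 = 6.439 + 0.4035 = 6.842 mg/L.
DO = C_s − D = 8.41 − 6.842 = 1.568 mg/L.

DO ≈ 1.57 mg/L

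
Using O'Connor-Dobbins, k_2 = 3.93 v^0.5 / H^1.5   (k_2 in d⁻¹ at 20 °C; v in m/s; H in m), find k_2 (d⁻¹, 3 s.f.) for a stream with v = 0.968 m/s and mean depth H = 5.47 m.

k_2 = 3.93 × 0.968^0.5 / 5.47^1.5 = 3.93 × 0.9839 / 12.79 = 0.3022 d⁻¹.

k_2 ≈ 0.302 d⁻¹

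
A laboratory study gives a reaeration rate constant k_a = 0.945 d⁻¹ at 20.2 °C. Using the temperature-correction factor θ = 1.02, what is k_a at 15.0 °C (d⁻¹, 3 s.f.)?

k_a ≈ 0.853 d⁻¹

k_a(T₂) = k_a(T₁) · θ^(T₂−T₁) = 0.945 × 1.02^(15.0−20.2)
= 0.945 × 1.02^-5.20 = 0.945 × 0.9022 = 0.8525 d⁻¹.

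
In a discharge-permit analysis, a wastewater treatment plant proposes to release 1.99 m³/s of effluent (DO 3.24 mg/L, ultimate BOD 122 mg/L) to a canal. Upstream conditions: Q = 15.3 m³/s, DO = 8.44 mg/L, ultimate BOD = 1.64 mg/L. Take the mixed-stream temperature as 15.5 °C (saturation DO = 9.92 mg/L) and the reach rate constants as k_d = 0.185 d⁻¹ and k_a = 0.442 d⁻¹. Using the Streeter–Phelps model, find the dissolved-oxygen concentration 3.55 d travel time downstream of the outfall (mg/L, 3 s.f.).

Mixed DO = (15.3×8.44 + 1.99×3.24)/(15.3+1.99) = 135.6/17.29 = 7.842 mg/L.
Mixed L₀ = (15.3×1.64 + 1.99×122)/(17.29) = 267.9/17.29 = 15.49 mg/L.
Initial deficit D₀ = C_s − DO₀ = 9.92 − 7.842 = 2.078 mg/L.
D(3.55) = [0.185×15.49/(0.442−0.185)](e^(−0.185×3.55) − e^(−0.442×3.55)) + 2.078 e^(−0.442×3.55)
= 11.15 × (0.5185 − 0.2082) + 2.078 × 0.2082 = 3.893 mg/L.
DO = 9.92 − 3.893 = 6.027 mg/L.

DO ≈ 6.03 mg/L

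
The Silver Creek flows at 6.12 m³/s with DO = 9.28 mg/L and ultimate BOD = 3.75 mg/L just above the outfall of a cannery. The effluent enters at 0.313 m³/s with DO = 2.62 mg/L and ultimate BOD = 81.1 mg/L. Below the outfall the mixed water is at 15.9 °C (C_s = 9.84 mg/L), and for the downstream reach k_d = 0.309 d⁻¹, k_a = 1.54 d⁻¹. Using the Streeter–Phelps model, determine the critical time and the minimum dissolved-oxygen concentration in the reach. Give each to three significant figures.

t_c ≈ 0.791 d; minimum DO ≈ 8.66 mg/L

Mixed DO = (6.12×9.28 + 0.313×2.62)/(6.12+0.313) = 57.61/6.433 = 8.956 mg/L.
Mixed L₀ = (6.12×3.75 + 0.313×81.1)/(6.433) = 48.33/6.433 = 7.513 mg/L.
Initial deficit D₀ = C_s − DO₀ = 9.84 − 8.956 = 0.8840 mg/L.
t_c = (1/1.231) ln[(1.54/0.309)(1 − 0.8840×1.231/(0.309×7.513))] = 0.8123 × ln(2.648) = 0.7910 d.
D_c = (0.309/1.54) × 7.513 × e^(−0.309×0.7910) = 0.2006 × 7.513 × 0.7832 = 1.181 mg/L.
Minimum DO = 9.84 − 1.181 = 8.659 mg/L.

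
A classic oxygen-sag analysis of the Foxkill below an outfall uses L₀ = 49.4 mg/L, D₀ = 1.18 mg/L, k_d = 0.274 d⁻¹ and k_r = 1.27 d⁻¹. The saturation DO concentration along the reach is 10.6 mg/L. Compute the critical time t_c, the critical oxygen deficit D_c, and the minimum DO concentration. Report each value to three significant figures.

With k_r/k_d = 4.635 and 1 − D₀(k_r−k_d)/(k_d L₀) = 0.9132,
t_c = ln(4.635 × 0.9132) / (1.27 − 0.274) = ln(4.233) / 0.9960 = 1.443/0.9960 = 1.449 d.
D_c = (k_d/k_r) L₀ e^(−k_d t_c) = (0.274/1.27) × 49.4 × e^(−0.274×1.449) = 0.2157 × 49.4 × 0.6724 = 7.166 mg/L.
Minimum DO = C_s − D_c = 10.6 − 7.166 = 3.434 mg/L.

t_c ≈ 1.45 d; D_c ≈ 7.17 mg/L; min DO ≈ 3.43 mg/L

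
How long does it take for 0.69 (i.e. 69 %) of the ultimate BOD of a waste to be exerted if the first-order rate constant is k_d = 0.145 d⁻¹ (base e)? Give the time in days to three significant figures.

t ≈ 8.08 d

y/L₀ = 1 − e^(−k_d t) = 0.69 ⇒ e^(−k_d t) = 0.310
t = −ln(0.310) / 0.145 = 1.171 / 0.145 = 8.077 d.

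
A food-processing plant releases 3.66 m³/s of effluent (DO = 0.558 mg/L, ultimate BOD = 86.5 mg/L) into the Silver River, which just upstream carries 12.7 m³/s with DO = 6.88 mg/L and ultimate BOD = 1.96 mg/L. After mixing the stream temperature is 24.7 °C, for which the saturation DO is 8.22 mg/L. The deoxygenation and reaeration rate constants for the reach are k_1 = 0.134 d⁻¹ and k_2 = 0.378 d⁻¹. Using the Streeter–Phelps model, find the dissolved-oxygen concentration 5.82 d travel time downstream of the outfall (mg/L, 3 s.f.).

DO ≈ 3.93 mg/L

Mixed DO = (12.7×6.88 + 3.66×0.558)/(12.7+3.66) = 89.42/16.36 = 5.466 mg/L.
Mixed L₀ = (12.7×1.96 + 3.66×86.5)/(16.36) = 341.5/16.36 = 20.87 mg/L.
Initial deficit D₀ = C_s − DO₀ = 8.22 − 5.466 = 2.754 mg/L.
D(5.82) = [0.134×20.87/(0.378−0.134)](e^(−0.134×5.82) − e^(−0.378×5.82)) + 2.754 e^(−0.378×5.82)
= 11.46 × (0.4585 − 0.1108) + 2.754 × 0.1108 = 4.290 mg/L.
DO = 8.22 − 4.290 = 3.930 mg/L.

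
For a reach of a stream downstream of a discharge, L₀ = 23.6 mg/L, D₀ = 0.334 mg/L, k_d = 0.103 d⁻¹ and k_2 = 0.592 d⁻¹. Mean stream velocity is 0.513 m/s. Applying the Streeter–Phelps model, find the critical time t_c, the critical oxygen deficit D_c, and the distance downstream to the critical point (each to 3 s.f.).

t_c = [1/(k_2−k_d)] ln[(k_2/k_d)(1 − D₀(k_2−k_d)/(k_d L₀))]
= [1/(0.592−0.103)] ln[(0.592/0.103)(1 − 0.334×0.4890/(0.103×23.6))]
= (1/0.4890) ln[5.748 × 0.9328] = 2.045 × ln(5.361) = 2.045 × 1.679 = 3.434 d.
D_c = (k_d/k_2) L₀ e^(−k_d t_c) = (0.103/0.592) × 23.6 × e^(−0.103×3.434) = 0.1740 × 23.6 × 0.7021 = 2.883 mg/L.
x_c = v t_c = 0.513 m/s × 3.434 d × 86400 s/d = 152200 m ≈ 152 km.

t_c ≈ 3.43 d; D_c ≈ 2.88 mg/L; x_c ≈ 152 km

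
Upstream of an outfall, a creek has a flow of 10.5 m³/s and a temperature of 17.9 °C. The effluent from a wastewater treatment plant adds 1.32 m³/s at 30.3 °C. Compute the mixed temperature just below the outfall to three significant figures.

Flow-weighted mixing: C = (Q_r C_r + Q_w C_w)/(Q_r + Q_w)
= (10.5×17.9 + 1.32×30.3)/(10.5 + 1.32) = 227.9/11.82 = 19.28 °C.

19.3 °C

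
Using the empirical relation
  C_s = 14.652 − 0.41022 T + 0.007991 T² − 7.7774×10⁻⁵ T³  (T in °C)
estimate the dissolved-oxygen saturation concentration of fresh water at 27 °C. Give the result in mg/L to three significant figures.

C_s ≈ 7.87 mg/L

C_s = 14.652 − 0.41022×27 + 0.007991×27² − 7.7774×10⁻⁵×27³ = 7.871 mg/L.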